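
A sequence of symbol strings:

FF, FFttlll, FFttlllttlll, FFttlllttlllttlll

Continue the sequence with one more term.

The strings grow by a fixed suffix ttlll each time.
One more step from FFttlllttlllttlll gives the answer.

FFttlllttlllttlllttlll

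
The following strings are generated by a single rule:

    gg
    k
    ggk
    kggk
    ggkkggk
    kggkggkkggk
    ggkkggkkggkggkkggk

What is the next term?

kggkggkkggkggkkggkkggkggkkggk

This is a Fibonacci-style word recurrence s(k) = s(k−2)·s(k−1): e.g. gg·k = ggk.
So term 8 is kggkggkkggk·ggkkggkkggkggkkggk.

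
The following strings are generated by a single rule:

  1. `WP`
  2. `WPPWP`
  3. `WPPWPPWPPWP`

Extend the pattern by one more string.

s(k+1) = s(k)·P·s(k) — each term doubles the last with 'P' between the halves.
Doubling WPPWPPWPPWP with 'P' between the halves:

WPPWPPWPPWPPWPPWPPWPPWP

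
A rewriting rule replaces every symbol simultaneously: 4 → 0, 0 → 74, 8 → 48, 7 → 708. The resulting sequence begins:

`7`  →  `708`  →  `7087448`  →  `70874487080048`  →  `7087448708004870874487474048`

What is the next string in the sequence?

Applying the rule to each of the 28 symbols of 7087448708004870874487474048 gives the pieces 708 74 48 708 0 0 48 708 74 48 74 74 0 48 708 74 48 708 0 0 48 708 0 708 0 74 0 48, which concatenate to the answer.

7087448708004870874487474048708744870800487080708074048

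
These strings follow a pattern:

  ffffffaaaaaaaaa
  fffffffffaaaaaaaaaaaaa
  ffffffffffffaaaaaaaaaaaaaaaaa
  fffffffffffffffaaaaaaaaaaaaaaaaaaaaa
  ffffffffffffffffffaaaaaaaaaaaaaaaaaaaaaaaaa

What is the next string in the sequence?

fffffffffffffffffffffaaaaaaaaaaaaaaaaaaaaaaaaaaaaa

Each string has the form f^{3n} a^{4n+1}, where the shown terms are n = 2, 3, 4, 5, 6.
At n = 7 the blocks have lengths 21, 29.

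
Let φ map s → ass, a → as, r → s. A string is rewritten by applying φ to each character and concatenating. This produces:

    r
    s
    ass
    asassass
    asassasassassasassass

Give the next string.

Rewriting the 21 symbols of asassasassassasassass one by one yields as ass as ass ass as ass as ass ass as ass ass as ass as ass ass as ass ass; concatenated:

asassasassassasassasassassasassassasassasassassasassass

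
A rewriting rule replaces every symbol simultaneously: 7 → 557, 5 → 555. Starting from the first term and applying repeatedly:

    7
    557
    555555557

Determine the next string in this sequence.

Apply φ to 555555557 symbol by symbol: 5→555, 5→555, 5→555, 5→555, 5→555, 5→555, 5→555, 5→555, 7→557; joined: 555 555 555 555 555 555 555 555 557.

555555555555555555555555557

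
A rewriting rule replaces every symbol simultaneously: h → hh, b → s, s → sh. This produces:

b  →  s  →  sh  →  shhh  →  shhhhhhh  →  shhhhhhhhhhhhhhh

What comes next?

Replace each of the 16 characters of shhhhhhhhhhhhhhh in place — sh hh hh hh hh hh hh hh hh hh hh hh hh hh hh hh — and concatenate.

shhhhhhhhhhhhhhhhhhhhhhhhhhhhhhh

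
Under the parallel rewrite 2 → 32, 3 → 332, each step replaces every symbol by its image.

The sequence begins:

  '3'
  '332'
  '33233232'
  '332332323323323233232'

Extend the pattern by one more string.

3323323233233232332323323323233233232332323323323233232

φ(332332323323323233232) expands symbol-by-symbol to 332 332 32 332 332 32 332 32 332 332 32 332 332 32 332 32 332 332 32 332 32; joining the 21 pieces gives the next term.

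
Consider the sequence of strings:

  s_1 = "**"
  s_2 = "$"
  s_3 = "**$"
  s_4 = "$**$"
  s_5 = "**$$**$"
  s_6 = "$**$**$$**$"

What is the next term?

**$$**$$**$**$$**$

Each term (from the third on) is the two preceding terms concatenated in order: term 3 = **·$ = **$.
The next term joins **$$**$ and $**$**$$**$.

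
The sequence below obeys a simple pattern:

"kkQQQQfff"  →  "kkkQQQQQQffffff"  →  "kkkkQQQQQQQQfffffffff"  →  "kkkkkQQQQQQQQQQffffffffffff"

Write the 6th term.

Each string has the form k^{n+1} Q^{2n+2} f^{3n} (n = 1, 2, …).
Setting n = 6 gives 7, 14, 18 characters in each block.

kkkkkkkQQQQQQQQQQQQQQffffffffffffffffff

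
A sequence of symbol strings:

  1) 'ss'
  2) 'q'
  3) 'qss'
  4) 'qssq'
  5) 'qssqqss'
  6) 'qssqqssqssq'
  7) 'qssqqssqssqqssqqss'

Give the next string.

From term 3 onward, concatenate the last term with the second-to-last: q·ss = qss, qss·q = qssq, …
Continuing: qssqqssqssqqssqqss · qssqqssqssq gives term 8.

qssqqssqssqqssqqssqssqqssqssq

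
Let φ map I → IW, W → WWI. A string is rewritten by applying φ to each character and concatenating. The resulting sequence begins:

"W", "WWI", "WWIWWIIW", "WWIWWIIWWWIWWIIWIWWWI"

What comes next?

φ(WWIWWIIWWWIWWIIWIWWWI) expands symbol-by-symbol to WWI WWI IW WWI WWI IW IW WWI WWI WWI IW WWI WWI IW IW WWI IW WWI WWI WWI IW; joining the 21 pieces gives the next term.

WWIWWIIWWWIWWIIWIWWWIWWIWWIIWWWIWWIIWIWWWIIWWWIWWIWWIIW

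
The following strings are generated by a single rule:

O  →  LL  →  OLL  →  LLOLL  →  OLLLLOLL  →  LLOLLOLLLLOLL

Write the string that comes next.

OLLLLOLLLLOLLOLLLLOLL

This is a Fibonacci-style word recurrence s(k) = s(k−2)·s(k−1): e.g. O·LL = OLL.
Continuing: OLLLLOLL · LLOLLOLLLLOLL gives term 7.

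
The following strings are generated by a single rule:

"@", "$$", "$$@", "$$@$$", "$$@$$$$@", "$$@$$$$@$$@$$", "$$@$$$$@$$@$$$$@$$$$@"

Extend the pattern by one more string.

Each term (from the third on) is the previous term followed by the one before it: term 3 = $$·@ = $$@.
The next term joins $$@$$$$@$$@$$$$@$$$$@ and $$@$$$$@$$@$$.

$$@$$$$@$$@$$$$@$$$$@$$@$$$$@$$@$$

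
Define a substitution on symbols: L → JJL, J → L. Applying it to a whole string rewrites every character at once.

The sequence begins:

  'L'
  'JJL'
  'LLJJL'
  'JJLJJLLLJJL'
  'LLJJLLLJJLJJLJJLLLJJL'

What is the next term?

φ(LLJJLLLJJLJJLJJLLLJJL) expands symbol-by-symbol to JJL JJL L L JJL JJL JJL L L JJL L L JJL L L JJL JJL JJL L L JJL; joining the 21 pieces gives the next term.

JJLJJLLLJJLJJLJJLLLJJLLLJJLLLJJLJJLJJLLLJJL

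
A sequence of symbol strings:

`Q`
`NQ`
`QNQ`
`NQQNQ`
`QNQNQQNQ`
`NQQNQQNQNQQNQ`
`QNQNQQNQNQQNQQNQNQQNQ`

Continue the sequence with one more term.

NQQNQQNQNQQNQQNQNQQNQNQQNQQNQNQQNQ

From term 3 onward, concatenate the second-to-last term with the last: Q·NQ = QNQ, NQ·QNQ = NQQNQ, …
So term 8 is NQQNQQNQNQQNQ·QNQNQQNQNQQNQQNQNQQNQ.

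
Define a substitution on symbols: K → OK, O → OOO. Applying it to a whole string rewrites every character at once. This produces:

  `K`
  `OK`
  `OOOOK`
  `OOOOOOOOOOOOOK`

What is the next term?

OOOOOOOOOOOOOOOOOOOOOOOOOOOOOOOOOOOOOOOOK

φ(OOOOOOOOOOOOOK) expands symbol-by-symbol to OOO OOO OOO OOO OOO OOO OOO OOO OOO OOO OOO OOO OOO OK; joining the 14 pieces gives the next term.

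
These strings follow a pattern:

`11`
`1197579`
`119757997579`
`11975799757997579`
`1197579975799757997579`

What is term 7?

11975799757997579975799757997579

Each term is the previous one with 97579 appended.
From 1197579975799757997579, 2 further steps: 1197579975799757997579 → 119757997579975799757997579 → (answer).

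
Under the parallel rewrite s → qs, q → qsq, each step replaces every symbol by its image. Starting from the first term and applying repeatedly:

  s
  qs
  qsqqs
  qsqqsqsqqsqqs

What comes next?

φ(qsqqsqsqqsqqs) expands symbol-by-symbol to qsq qs qsq qsq qs qsq qs qsq qsq qs qsq qsq qs; joining the 13 pieces gives the next term.

qsqqsqsqqsqqsqsqqsqsqqsqqsqsqqsqqs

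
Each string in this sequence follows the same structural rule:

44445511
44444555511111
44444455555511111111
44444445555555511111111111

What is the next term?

44444444555555555511111111111111

Reading off run lengths: 4 runs 4, 5, 6, 7; 5 runs 2, 4, 6, 8; 1 runs 2, 5, 8, 11 — each is linear in n (n = 1, 2, …).
Setting n = 5 gives 8, 10, 14 characters in each block.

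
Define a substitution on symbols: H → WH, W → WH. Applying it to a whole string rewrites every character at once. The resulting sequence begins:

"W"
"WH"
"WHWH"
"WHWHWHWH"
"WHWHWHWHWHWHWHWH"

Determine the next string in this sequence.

WHWHWHWHWHWHWHWHWHWHWHWHWHWHWHWH

Applying the rule to each of the 16 symbols of WHWHWHWHWHWHWHWH gives the pieces WH WH WH WH WH WH WH WH WH WH WH WH WH WH WH WH, which concatenate to the answer.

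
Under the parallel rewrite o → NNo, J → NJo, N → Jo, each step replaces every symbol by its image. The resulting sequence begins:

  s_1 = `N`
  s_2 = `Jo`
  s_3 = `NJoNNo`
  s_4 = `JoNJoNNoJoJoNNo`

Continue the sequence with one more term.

φ(JoNJoNNoJoJoNNo) expands symbol-by-symbol to NJo NNo Jo NJo NNo Jo Jo NNo NJo NNo NJo NNo Jo Jo NNo; joining the 15 pieces gives the next term.

NJoNNoJoNJoNNoJoJoNNoNJoNNoNJoNNoJoJoNNo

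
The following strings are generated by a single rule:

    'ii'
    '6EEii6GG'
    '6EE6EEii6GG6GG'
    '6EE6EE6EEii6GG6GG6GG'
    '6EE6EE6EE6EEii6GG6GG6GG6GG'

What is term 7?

Every step adds 6EE to the front and 6GG to the end of the previous string.
From 6EE6EE6EE6EEii6GG6GG6GG6GG, 2 further steps: 6EE6EE6EE6EEii6GG6GG6GG6GG → 6EE6EE6EE6EE6EEii6GG6GG6GG6GG6GG → (answer).

6EE6EE6EE6EE6EE6EEii6GG6GG6GG6GG6GG6GG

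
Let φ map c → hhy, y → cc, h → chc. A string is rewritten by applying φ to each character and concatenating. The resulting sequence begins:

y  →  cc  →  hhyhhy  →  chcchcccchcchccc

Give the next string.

hhychchhyhhychchhyhhyhhyhhychchhyhhychchhyhhyhhy

Applying the rule to each of the 16 symbols of chcchcccchcchccc gives the pieces hhy chc hhy hhy chc hhy hhy hhy hhy chc hhy hhy chc hhy hhy hhy, which concatenate to the answer.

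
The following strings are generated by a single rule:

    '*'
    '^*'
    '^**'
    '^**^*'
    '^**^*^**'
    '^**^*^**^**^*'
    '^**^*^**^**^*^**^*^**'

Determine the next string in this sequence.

^**^*^**^**^*^**^*^**^**^*^**^**^*

Each term (from the third on) is the previous term followed by the one before it: term 3 = ^*·* = ^**.
The next term joins ^**^*^**^**^*^**^*^** and ^**^*^**^**^*.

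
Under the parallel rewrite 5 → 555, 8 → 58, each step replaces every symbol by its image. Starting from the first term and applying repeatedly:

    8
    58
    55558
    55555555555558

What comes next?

φ(55555555555558) expands symbol-by-symbol to 555 555 555 555 555 555 555 555 555 555 555 555 555 58; joining the 14 pieces gives the next term.

55555555555555555555555555555555555555558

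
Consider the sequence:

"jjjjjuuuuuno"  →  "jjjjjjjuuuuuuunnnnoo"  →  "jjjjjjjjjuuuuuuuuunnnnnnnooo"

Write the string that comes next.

The n-th term is 2n+3 j's then 2n+3 u's then 3n-2 n's then n o's (n = 1, 2, …).
Setting n = 4 gives 11, 11, 10, 4 characters in each block.

jjjjjjjjjjjuuuuuuuuuuunnnnnnnnnnoooo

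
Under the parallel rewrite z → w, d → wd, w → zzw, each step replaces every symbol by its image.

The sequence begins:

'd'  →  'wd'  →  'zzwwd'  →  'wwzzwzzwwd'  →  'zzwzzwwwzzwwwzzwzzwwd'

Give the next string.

wwzzwwwzzwzzwzzwwwzzwzzwzzwwwzzwwwzzwzzwwd

φ(zzwzzwwwzzwwwzzwzzwwd) expands symbol-by-symbol to w w zzw w w zzw zzw zzw w w zzw zzw zzw w w zzw w w zzw zzw wd; joining the 21 pieces gives the next term.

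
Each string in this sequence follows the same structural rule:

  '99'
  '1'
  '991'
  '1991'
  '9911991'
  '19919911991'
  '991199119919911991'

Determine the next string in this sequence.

19919911991991199119919911991

From term 3 onward, concatenate the second-to-last term with the last: 99·1 = 991, 1·991 = 1991, …
So term 8 is 19919911991·991199119919911991.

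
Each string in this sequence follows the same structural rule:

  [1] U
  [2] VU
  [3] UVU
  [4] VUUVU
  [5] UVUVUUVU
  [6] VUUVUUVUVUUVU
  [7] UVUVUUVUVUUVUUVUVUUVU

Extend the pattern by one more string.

VUUVUUVUVUUVUUVUVUUVUVUUVUUVUVUUVU

From term 3 onward, concatenate the second-to-last term with the last: U·VU = UVU, VU·UVU = VUUVU, …
So term 8 is VUUVUUVUVUUVU·UVUVUUVUVUUVUUVUVUUVU.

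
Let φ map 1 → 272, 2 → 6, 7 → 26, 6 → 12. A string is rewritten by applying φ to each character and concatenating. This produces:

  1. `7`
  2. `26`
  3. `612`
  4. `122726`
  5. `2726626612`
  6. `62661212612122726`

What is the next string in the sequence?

1261212272627261227262726626612

Applying the rule to each of the 17 symbols of 62661212612122726 gives the pieces 12 6 12 12 272 6 272 6 12 272 6 272 6 6 26 6 12, which concatenate to the answer.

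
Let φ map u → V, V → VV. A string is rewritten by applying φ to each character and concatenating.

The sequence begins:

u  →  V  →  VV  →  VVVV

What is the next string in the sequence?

Apply φ to VVVV symbol by symbol: V→VV, V→VV, V→VV, V→VV; joined: VV VV VV VV.

VVVVVVVV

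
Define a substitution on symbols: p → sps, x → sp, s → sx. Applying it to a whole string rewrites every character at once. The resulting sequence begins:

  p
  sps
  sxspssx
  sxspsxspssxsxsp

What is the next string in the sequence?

sxspsxspssxspsxspssxsxspsxspsxsps

Replace each of the 15 characters of sxspsxspssxsxsp in place — sx sp sx sps sx sp sx sps sx sx sp sx sp sx sps — and concatenate.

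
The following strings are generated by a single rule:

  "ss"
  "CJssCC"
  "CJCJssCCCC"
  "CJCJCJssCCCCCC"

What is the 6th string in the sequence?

Every step adds CJ to the front and CC to the end of the previous string.
From CJCJCJssCCCCCC, 2 further steps: CJCJCJssCCCCCC → CJCJCJCJssCCCCCCCC → (answer).

CJCJCJCJCJssCCCCCCCCCC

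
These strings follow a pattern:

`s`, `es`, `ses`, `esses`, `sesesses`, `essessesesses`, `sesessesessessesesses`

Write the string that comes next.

essessesessessesessesessessesesses

From term 3 onward, concatenate the second-to-last term with the last: s·es = ses, es·ses = esses, …
The next term joins essessesesses and sesessesessessesesses.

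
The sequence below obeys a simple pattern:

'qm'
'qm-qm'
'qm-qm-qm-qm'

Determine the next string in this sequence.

Each string is two copies of the previous one joined by '-'.
So the next term is two copies of qm-qm-qm-qm with '-' between the halves.

qm-qm-qm-qm-qm-qm-qm-qm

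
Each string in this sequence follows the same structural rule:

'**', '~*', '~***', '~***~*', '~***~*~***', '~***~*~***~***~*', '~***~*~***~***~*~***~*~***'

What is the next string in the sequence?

~***~*~***~***~*~***~*~***~***~*~***~***~*

From term 3 onward, concatenate the last term with the second-to-last: ~*·** = ~***, ~***·~* = ~***~*, …
Continuing: ~***~*~***~***~*~***~*~*** · ~***~*~***~***~* gives term 8.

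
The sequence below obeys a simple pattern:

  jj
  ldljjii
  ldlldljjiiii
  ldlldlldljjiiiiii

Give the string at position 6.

ldlldlldlldlldljjiiiiiiiiii

s(k+1) = ldl·s(k)·ii, so each term gains ldl as a prefix and ii as a suffix.
From ldlldlldljjiiiiii, 2 further steps: ldlldlldljjiiiiii → ldlldlldlldljjiiiiiiii → (answer).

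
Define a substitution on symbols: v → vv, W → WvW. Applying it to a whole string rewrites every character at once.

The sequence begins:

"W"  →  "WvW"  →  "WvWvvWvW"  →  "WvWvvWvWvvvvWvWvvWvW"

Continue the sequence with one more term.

Rewriting the 20 symbols of WvWvvWvWvvvvWvWvvWvW one by one yields WvW vv WvW vv vv WvW vv WvW vv vv vv vv WvW vv WvW vv vv WvW vv WvW; concatenated:

WvWvvWvWvvvvWvWvvWvWvvvvvvvvWvWvvWvWvvvvWvWvvWvW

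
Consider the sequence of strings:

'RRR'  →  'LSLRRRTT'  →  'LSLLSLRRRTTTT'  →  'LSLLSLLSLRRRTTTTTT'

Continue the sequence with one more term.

LSLLSLLSLLSLRRRTTTTTTTT

Every step adds LSL to the front and TT to the end of the previous string.
So the next term is LSL·LSLLSLLSLRRRTTTTTT·TT.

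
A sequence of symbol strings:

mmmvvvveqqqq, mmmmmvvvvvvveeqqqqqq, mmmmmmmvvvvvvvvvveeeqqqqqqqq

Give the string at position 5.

Term n consists of 2n+1 m's, followed by 3n+1 v's, followed by n e's, followed by 2n+2 q's (n = 1, 2, …).
For term 5, n = 5, so the run lengths are 11, 16, 5, 12.

mmmmmmmmmmmvvvvvvvvvvvvvvvveeeeeqqqqqqqqqqqq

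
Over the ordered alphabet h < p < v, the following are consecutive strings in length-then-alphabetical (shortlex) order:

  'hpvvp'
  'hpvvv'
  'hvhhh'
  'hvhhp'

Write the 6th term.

Continuing the enumeration 2 steps past hvhhp: hvhhp → hvhhv → (answer).

hvhph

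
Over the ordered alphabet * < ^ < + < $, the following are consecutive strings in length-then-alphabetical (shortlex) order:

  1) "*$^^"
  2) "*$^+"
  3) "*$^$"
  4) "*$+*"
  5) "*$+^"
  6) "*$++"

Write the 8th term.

Stepping forward 2 times from *$++: *$++ → *$+$, then the target.

*$$*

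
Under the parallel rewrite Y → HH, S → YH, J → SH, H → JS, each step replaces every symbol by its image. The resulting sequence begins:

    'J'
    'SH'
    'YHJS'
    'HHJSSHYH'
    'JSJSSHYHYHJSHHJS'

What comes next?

Rewriting the 16 symbols of JSJSSHYHYHJSHHJS one by one yields SH YH SH YH YH JS HH JS HH JS SH YH JS JS SH YH; concatenated:

SHYHSHYHYHJSHHJSHHJSSHYHJSJSSHYH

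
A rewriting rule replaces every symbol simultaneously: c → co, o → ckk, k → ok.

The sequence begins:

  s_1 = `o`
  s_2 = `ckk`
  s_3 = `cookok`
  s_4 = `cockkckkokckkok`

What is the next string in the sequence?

Rewriting the 15 symbols of cockkckkokckkok one by one yields co ckk co ok ok co ok ok ckk ok co ok ok ckk ok; concatenated:

cockkcookokcookokckkokcookokckkok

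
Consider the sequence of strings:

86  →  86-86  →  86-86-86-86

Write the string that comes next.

s(k+1) = s(k)·-·s(k) — each term doubles the last with '-' between the halves.
One more doubling of 86-86-86-86 gives the answer.

86-86-86-86-86-86-86-86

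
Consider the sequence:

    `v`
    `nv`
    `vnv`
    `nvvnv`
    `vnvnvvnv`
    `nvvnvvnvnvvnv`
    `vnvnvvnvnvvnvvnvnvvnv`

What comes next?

From term 3 onward, concatenate the second-to-last term with the last: v·nv = vnv, nv·vnv = nvvnv, …
Continuing: nvvnvvnvnvvnv · vnvnvvnvnvvnvvnvnvvnv gives term 8.

nvvnvvnvnvvnvvnvnvvnvnvvnvvnvnvvnv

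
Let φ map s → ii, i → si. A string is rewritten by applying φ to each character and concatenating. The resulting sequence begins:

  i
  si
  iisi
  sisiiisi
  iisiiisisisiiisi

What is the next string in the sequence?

sisiiisisisiiisiiisiiisisisiiisi

Replace each of the 16 characters of iisiiisisisiiisi in place — si si ii si si si ii si ii si ii si si si ii si — and concatenate.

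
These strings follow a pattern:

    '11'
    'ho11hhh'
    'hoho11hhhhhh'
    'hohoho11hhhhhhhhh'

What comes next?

Each term wraps the previous one in ho on the left and hhh on the right.
So the next term is ho·hohoho11hhhhhhhhh·hhh.

hohohoho11hhhhhhhhhhhh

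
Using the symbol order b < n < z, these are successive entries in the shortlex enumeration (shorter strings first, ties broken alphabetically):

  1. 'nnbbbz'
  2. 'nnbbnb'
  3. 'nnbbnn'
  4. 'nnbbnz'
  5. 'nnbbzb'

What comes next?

nnbbzn

The successor of nnbbzb increments the rightmost position that isn't already z and resets every position after it to b.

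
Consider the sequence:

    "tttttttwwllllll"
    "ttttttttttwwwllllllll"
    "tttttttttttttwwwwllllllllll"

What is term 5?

tttttttttttttttttttwwwwwwllllllllllllll

The n-th term is 3n+1 t's then n w's then 2n+2 l's, where the shown terms are n = 2, 3, 4.
Setting n = 6 gives 19, 6, 14 characters in each block.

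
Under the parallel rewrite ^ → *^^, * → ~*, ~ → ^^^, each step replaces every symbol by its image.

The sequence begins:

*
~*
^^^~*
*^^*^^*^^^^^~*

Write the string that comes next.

Applying the rule to each of the 14 symbols of *^^*^^*^^^^^~* gives the pieces ~* *^^ *^^ ~* *^^ *^^ ~* *^^ *^^ *^^ *^^ *^^ ^^^ ~*, which concatenate to the answer.

~**^^*^^~**^^*^^~**^^*^^*^^*^^*^^^^^~*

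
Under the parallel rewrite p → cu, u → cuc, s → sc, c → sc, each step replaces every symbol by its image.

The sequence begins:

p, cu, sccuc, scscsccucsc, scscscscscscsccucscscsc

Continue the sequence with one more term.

scscscscscscscscscscscscscscsccucscscscscscscsc

Replace each of the 23 characters of scscscscscscsccucscscsc in place — sc sc sc sc sc sc sc sc sc sc sc sc sc sc sc cuc sc sc sc sc sc sc sc — and concatenate.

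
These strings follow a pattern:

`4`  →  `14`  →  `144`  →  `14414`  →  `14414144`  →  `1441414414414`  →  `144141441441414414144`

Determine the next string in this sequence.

1441414414414144141441441414414414

From term 3 onward, concatenate the last term with the second-to-last: 14·4 = 144, 144·14 = 14414, …
The next term joins 144141441441414414144 and 1441414414414.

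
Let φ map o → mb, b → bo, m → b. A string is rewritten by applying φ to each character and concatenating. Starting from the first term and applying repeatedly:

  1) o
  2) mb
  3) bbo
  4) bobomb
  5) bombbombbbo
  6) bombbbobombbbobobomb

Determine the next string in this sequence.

Applying the rule to each of the 20 symbols of bombbbobombbbobobomb gives the pieces bo mb b bo bo bo mb bo mb b bo bo bo mb bo mb bo mb b bo, which concatenate to the answer.

bombbbobobombbombbbobobombbombbombbbo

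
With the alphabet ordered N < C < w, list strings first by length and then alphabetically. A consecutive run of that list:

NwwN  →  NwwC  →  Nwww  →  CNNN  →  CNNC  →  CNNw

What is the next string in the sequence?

The successor of CNNw increments the rightmost position that isn't already w and resets every position after it to N.

CNCN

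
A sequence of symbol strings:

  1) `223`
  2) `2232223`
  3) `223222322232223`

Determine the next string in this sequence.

Each string is two copies of the previous one joined by '2'.
One more doubling of 223222322232223 gives the answer.

2232223222322232223222322232223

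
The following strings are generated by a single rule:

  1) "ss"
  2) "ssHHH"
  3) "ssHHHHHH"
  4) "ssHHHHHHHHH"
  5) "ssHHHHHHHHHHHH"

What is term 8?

Each term is the previous one with HHH appended.
From ssHHHHHHHHHHHH, 3 further steps: ssHHHHHHHHHHHH → ssHHHHHHHHHHHHHHH → ssHHHHHHHHHHHHHHHHHH → (answer).

ssHHHHHHHHHHHHHHHHHHHHH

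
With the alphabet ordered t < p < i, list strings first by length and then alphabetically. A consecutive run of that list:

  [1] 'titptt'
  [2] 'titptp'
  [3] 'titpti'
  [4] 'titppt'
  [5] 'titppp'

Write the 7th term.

titpit

Stepping forward 2 times from titppp: titppp → titppi, then the target.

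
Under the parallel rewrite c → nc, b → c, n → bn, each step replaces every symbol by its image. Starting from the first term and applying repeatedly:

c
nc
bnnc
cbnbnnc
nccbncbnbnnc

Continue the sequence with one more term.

bnncnccbnnccbncbnbnnc

Rewriting each symbol of nccbncbnbnnc: n→bn, c→nc, c→nc, b→c, n→bn, c→nc, b→c, n→bn, b→c, n→bn, n→bn, c→nc, which concatenates to bn nc nc c bn nc c bn c bn bn nc.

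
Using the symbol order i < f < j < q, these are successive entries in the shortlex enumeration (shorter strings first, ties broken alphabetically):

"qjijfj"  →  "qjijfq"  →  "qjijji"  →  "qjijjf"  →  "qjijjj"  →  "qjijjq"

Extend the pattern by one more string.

Treat qjijjq as a base-4 numeral over the given alphabet and add one, carrying through any trailing q's.

qjijqi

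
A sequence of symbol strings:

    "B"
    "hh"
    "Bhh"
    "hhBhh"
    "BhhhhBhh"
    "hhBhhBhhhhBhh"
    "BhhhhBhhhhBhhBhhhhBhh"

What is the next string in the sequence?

hhBhhBhhhhBhhBhhhhBhhhhBhhBhhhhBhh

From term 3 onward, concatenate the second-to-last term with the last: B·hh = Bhh, hh·Bhh = hhBhh, …
Continuing: hhBhhBhhhhBhh · BhhhhBhhhhBhhBhhhhBhh gives term 8.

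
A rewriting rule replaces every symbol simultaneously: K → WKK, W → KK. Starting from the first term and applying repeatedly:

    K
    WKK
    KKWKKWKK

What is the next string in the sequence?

Rewriting each symbol of KKWKKWKK: K→WKK, K→WKK, W→KK, K→WKK, K→WKK, W→KK, K→WKK, K→WKK, which concatenates to WKK WKK KK WKK WKK KK WKK WKK.

WKKWKKKKWKKWKKKKWKKWKK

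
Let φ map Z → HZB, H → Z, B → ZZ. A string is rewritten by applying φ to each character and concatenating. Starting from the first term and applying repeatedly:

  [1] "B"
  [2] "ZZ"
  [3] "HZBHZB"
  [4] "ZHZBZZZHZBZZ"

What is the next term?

Expanding ZHZBZZZHZBZZ: Z→HZB, H→Z, Z→HZB, B→ZZ, Z→HZB, Z→HZB, Z→HZB, H→Z, Z→HZB, B→ZZ, Z→HZB, Z→HZB. Concatenated: HZB Z HZB ZZ HZB HZB HZB Z HZB ZZ HZB HZB.

HZBZHZBZZHZBHZBHZBZHZBZZHZBHZB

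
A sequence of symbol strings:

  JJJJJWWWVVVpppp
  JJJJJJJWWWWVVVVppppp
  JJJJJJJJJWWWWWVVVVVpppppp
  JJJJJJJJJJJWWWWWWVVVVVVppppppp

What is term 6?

JJJJJJJJJJJJJJJWWWWWWWWVVVVVVVVppppppppp

Each string has the form J^{2n+1} W^{n+1} V^{n+1} p^{n+2}, where the shown terms are n = 2, 3, 4, 5.
For term 6, n = 7, so the run lengths are 15, 8, 8, 9.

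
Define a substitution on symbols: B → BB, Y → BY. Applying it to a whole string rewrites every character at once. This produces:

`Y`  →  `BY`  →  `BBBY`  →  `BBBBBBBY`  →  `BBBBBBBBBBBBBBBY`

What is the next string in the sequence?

BBBBBBBBBBBBBBBBBBBBBBBBBBBBBBBY

Replace each of the 16 characters of BBBBBBBBBBBBBBBY in place — BB BB BB BB BB BB BB BB BB BB BB BB BB BB BB BY — and concatenate.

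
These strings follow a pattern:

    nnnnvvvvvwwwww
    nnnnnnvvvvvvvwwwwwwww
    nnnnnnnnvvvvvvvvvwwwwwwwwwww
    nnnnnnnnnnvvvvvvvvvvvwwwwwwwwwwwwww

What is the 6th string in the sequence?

nnnnnnnnnnnnnnvvvvvvvvvvvvvvvwwwwwwwwwwwwwwwwwwww

Term n consists of 2n n's, followed by 2n+1 v's, followed by 3n-1 w's, where the shown terms are n = 2, 3, 4, 5.
Setting n = 7 gives 14, 15, 20 characters in each block.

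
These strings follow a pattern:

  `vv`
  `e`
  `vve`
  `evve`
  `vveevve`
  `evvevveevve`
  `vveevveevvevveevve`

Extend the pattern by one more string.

This is a Fibonacci-style word recurrence s(k) = s(k−2)·s(k−1): e.g. vv·e = vve.
Continuing: evvevveevve · vveevveevvevveevve gives term 8.

evvevveevvevveevveevvevveevve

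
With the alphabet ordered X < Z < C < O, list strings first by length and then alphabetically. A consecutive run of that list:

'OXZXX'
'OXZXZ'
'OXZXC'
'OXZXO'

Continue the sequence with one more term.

Treat OXZXO as a base-4 numeral over the given alphabet and add one, carrying through any trailing O's.

OXZZX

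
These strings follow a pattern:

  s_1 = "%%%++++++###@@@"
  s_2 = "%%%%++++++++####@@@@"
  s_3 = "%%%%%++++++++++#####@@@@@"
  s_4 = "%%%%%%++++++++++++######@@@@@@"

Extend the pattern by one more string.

The n-th term is n+1 %'s then 2n+2 +'s then n+1 #'s then n+1 @'s, where the shown terms are n = 2, 3, 4, 5.
Setting n = 6 gives 7, 14, 7, 7 characters in each block.

%%%%%%%++++++++++++++#######@@@@@@@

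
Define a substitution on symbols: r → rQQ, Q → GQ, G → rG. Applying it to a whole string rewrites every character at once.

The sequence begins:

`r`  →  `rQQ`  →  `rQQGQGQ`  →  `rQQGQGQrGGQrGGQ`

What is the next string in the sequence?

φ(rQQGQGQrGGQrGGQ) expands symbol-by-symbol to rQQ GQ GQ rG GQ rG GQ rQQ rG rG GQ rQQ rG rG GQ; joining the 15 pieces gives the next term.

rQQGQGQrGGQrGGQrQQrGrGGQrQQrGrGGQ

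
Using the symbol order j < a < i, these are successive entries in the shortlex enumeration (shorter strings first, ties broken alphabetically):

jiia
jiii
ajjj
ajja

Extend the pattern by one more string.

Find the rightmost character of ajja below i, bump it to the next letter, and reset everything to its right to j.

ajji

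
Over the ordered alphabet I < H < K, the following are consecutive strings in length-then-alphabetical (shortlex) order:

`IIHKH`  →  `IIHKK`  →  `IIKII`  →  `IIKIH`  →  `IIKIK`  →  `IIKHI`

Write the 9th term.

Continuing the enumeration 3 steps past IIKHI: IIKHI → IIKHH → IIKHK → (answer).

IIKKI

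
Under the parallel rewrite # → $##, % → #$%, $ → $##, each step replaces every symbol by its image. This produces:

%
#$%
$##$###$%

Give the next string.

Rewriting each symbol of $##$###$%: $→$##, #→$##, #→$##, $→$##, #→$##, #→$##, #→$##, $→$##, %→#$%, which concatenates to $## $## $## $## $## $## $## $## #$%.

$##$##$##$##$##$##$##$###$%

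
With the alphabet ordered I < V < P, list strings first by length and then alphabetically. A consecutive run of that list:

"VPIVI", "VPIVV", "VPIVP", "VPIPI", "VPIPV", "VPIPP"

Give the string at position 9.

VPVIP

Continuing the enumeration 3 steps past VPIPP: VPIPP → VPVII → VPVIV → (answer).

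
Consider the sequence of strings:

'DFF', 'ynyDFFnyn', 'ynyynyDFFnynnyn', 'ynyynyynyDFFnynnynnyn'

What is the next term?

ynyynyynyynyDFFnynnynnynnyn

s(k+1) = yny·s(k)·nyn, so each term gains yny as a prefix and nyn as a suffix.
One more step from ynyynyynyDFFnynnynnyn gives the answer.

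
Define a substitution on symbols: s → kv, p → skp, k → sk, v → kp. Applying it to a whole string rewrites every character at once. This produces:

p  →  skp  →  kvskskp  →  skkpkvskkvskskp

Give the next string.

kvskskskpskkpkvskskkpkvskkvskskp

Replace each of the 15 characters of skkpkvskkvskskp in place — kv sk sk skp sk kp kv sk sk kp kv sk kv sk skp — and concatenate.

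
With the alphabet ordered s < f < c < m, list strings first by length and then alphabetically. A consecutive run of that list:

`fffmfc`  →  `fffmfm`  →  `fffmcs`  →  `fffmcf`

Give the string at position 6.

fffmcm

Continuing the enumeration 2 steps past fffmcf: fffmcf → fffmcc → (answer).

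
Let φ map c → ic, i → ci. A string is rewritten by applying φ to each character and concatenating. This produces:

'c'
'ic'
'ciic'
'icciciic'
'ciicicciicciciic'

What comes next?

icciciicciicicciciicicciicciciic

Replace each of the 16 characters of ciicicciicciciic in place — ic ci ci ic ci ic ic ci ci ic ic ci ic ci ci ic — and concatenate.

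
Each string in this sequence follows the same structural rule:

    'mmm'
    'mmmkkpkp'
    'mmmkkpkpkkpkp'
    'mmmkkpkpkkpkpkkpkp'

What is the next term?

Each term is the previous one with kkpkp appended.
So the next term is mmmkkpkpkkpkpkkpkp·kkpkp.

mmmkkpkpkkpkpkkpkpkkpkp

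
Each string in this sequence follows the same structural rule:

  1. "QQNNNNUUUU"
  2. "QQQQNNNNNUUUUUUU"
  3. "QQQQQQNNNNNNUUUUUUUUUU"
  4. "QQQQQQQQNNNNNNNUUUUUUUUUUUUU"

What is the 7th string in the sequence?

QQQQQQQQQQQQQQNNNNNNNNNNUUUUUUUUUUUUUUUUUUUUUU

Reading off run lengths: Q runs 2, 4, 6, 8; N runs 4, 5, 6, 7; U runs 4, 7, 10, 13 — each is linear in n (n = 1, 2, …).
For term 7, n = 7, so the run lengths are 14, 10, 22.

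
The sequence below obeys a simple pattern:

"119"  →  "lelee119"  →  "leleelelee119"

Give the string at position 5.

Every step adds lelee at the front: s(k+1) = lelee·s(k).
From leleelelee119, 2 further steps: leleelelee119 → leleeleleelelee119 → (answer).

leleeleleeleleelelee119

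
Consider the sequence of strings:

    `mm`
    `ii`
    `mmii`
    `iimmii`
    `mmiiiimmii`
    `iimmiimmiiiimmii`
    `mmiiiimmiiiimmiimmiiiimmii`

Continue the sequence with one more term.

This is a Fibonacci-style word recurrence s(k) = s(k−2)·s(k−1): e.g. mm·ii = mmii.
So term 8 is iimmiimmiiiimmii·mmiiiimmiiiimmiimmiiiimmii.

iimmiimmiiiimmiimmiiiimmiiiimmiimmiiiimmii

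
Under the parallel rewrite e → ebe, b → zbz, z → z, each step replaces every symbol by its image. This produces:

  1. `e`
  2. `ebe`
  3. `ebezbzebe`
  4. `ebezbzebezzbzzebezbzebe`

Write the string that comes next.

ebezbzebezzbzzebezbzebezzzbzzzebezbzebezzbzzebezbzebe

Applying the rule to each of the 23 symbols of ebezbzebezzbzzebezbzebe gives the pieces ebe zbz ebe z zbz z ebe zbz ebe z z zbz z z ebe zbz ebe z zbz z ebe zbz ebe, which concatenate to the answer.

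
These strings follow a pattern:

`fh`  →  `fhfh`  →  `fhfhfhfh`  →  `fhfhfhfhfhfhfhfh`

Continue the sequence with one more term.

Each string is two copies of the previous one concatenated.
Doubling fhfhfhfhfhfhfhfh:

fhfhfhfhfhfhfhfhfhfhfhfhfhfhfhfh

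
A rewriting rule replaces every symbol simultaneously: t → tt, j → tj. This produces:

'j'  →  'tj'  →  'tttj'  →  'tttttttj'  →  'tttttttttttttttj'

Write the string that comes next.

Rewriting the 16 symbols of tttttttttttttttj one by one yields tt tt tt tt tt tt tt tt tt tt tt tt tt tt tt tj; concatenated:

tttttttttttttttttttttttttttttttj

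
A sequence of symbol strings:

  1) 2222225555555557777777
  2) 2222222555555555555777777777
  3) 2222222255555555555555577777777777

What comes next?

2222222225555555555555555557777777777777

Term n consists of n+3 2's, followed by 3n 5's, followed by 2n+1 7's, where the shown terms are n = 3, 4, 5.
Setting n = 6 gives 9, 18, 13 characters in each block.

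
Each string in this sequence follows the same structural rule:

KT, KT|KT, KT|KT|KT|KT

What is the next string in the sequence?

KT|KT|KT|KT|KT|KT|KT|KT

s(k+1) = s(k)·|·s(k) — each term doubles the last with '|' between the halves.
So the next term is two copies of KT|KT|KT|KT with '|' between the halves.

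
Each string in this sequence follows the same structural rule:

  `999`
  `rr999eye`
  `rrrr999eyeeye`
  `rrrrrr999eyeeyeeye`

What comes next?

Every step adds rr to the front and eye to the end of the previous string.
One more step from rrrrrr999eyeeyeeye gives the answer.

rrrrrrrr999eyeeyeeyeeye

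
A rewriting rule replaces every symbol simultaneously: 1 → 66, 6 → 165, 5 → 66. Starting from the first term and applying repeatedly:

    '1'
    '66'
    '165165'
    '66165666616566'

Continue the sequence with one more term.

Rewriting the 14 symbols of 66165666616566 one by one yields 165 165 66 165 66 165 165 165 165 66 165 66 165 165; concatenated:

16516566165661651651651656616566165165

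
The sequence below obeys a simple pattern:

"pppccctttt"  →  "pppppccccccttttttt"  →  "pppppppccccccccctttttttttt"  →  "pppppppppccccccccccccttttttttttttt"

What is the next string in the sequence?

pppppppppppccccccccccccccctttttttttttttttt

The n-th term is 2n+1 p's then 3n c's then 3n+1 t's (n = 1, 2, …).
For the next term, n = 5, so the run lengths are 11, 15, 16.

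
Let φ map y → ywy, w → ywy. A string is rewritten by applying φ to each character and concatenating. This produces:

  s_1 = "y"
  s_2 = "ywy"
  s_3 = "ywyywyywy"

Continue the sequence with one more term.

Apply φ to ywyywyywy symbol by symbol: y→ywy, w→ywy, y→ywy, y→ywy, w→ywy, y→ywy, y→ywy, w→ywy, y→ywy; joined: ywy ywy ywy ywy ywy ywy ywy ywy ywy.

ywyywyywyywyywyywyywyywyywy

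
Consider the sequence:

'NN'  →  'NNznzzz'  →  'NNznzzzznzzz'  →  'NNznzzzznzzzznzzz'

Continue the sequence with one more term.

NNznzzzznzzzznzzzznzzz

The strings grow by a fixed suffix znzzz each time.
So the next term is NNznzzzznzzzznzzz·znzzz.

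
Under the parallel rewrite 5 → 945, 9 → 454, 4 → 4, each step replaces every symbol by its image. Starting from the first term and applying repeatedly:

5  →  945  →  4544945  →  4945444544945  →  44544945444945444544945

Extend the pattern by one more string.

449454445449454444544945444945444544945

Applying the rule to each of the 23 symbols of 44544945444945444544945 gives the pieces 4 4 945 4 4 454 4 945 4 4 4 454 4 945 4 4 4 945 4 4 454 4 945, which concatenate to the answer.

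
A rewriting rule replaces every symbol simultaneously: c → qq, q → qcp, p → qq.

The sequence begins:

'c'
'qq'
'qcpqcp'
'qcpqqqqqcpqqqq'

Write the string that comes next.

qcpqqqqqcpqcpqcpqcpqcpqqqqqcpqcpqcpqcp

Replace each of the 14 characters of qcpqqqqqcpqqqq in place — qcp qq qq qcp qcp qcp qcp qcp qq qq qcp qcp qcp qcp — and concatenate.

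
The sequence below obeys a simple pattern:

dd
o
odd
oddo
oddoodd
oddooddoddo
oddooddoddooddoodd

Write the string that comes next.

oddooddoddooddooddoddooddoddo

From term 3 onward, concatenate the last term with the second-to-last: o·dd = odd, odd·o = oddo, …
The next term joins oddooddoddooddoodd and oddooddoddo.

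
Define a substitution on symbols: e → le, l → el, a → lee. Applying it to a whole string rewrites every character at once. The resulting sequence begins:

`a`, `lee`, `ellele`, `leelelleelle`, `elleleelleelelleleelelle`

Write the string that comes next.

leelelleelleleelelleleelleelelleelleleelleelelle

φ(elleleelleelelleleelelle) expands symbol-by-symbol to le el el le el le le el el le le el le el el le el le le el le el el le; joining the 24 pieces gives the next term.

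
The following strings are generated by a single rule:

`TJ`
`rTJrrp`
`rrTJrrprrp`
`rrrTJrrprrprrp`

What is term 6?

rrrrrTJrrprrprrprrprrp

Every step adds r to the front and rrp to the end of the previous string.
From rrrTJrrprrprrp, 2 further steps: rrrTJrrprrprrp → rrrrTJrrprrprrprrp → (answer).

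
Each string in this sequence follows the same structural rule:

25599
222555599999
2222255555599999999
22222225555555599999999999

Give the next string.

222222222555555555599999999999999

Reading off run lengths: 2 runs 1, 3, 5, 7; 5 runs 2, 4, 6, 8; 9 runs 2, 5, 8, 11 — each is linear in n (n = 1, 2, …).
Setting n = 5 gives 9, 10, 14 characters in each block.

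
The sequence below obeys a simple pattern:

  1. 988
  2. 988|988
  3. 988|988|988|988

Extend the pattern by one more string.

s(k+1) = s(k)·|·s(k) — each term doubles the last with '|' between the halves.
Doubling 988|988|988|988 with '|' between the halves:

988|988|988|988|988|988|988|988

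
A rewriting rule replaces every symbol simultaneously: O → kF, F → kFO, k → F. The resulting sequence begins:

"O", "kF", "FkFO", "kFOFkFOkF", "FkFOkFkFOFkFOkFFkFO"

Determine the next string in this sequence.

kFOFkFOkFFkFOFkFOkFkFOFkFOkFFkFOkFOFkFOkF

φ(FkFOkFkFOFkFOkFFkFO) expands symbol-by-symbol to kFO F kFO kF F kFO F kFO kF kFO F kFO kF F kFO kFO F kFO kF; joining the 19 pieces gives the next term.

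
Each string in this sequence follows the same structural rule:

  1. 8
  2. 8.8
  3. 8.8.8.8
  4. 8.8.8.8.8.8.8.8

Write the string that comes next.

8.8.8.8.8.8.8.8.8.8.8.8.8.8.8.8

Each string is two copies of the previous one joined by '.'.
One more doubling of 8.8.8.8.8.8.8.8 gives the answer.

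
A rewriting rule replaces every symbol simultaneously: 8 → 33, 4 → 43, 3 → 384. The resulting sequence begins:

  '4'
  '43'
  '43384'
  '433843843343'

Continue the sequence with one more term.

433843843343384334338438443384

Expanding 433843843343: 4→43, 3→384, 3→384, 8→33, 4→43, 3→384, 8→33, 4→43, 3→384, 3→384, 4→43, 3→384. Concatenated: 43 384 384 33 43 384 33 43 384 384 43 384.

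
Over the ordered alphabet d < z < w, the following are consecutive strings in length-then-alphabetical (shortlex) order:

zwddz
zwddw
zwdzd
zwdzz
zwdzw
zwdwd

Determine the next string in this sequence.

zwdwz

Find the rightmost character of zwdwd below w, bump it to the next letter, and reset everything to its right to d.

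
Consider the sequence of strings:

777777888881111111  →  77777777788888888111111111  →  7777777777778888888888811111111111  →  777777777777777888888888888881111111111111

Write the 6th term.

7777777777777777777778888888888888888888811111111111111111

The n-th term is 3n 7's then 3n-1 8's then 2n+3 1's, where the shown terms are n = 2, 3, 4, 5.
For term 6, n = 7, so the run lengths are 21, 20, 17.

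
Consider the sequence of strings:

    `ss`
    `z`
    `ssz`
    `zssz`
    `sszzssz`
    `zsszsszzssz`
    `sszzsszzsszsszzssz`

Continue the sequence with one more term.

From term 3 onward, concatenate the second-to-last term with the last: ss·z = ssz, z·ssz = zssz, …
Continuing: zsszsszzssz · sszzsszzsszsszzssz gives term 8.

zsszsszzsszsszzsszzsszsszzssz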